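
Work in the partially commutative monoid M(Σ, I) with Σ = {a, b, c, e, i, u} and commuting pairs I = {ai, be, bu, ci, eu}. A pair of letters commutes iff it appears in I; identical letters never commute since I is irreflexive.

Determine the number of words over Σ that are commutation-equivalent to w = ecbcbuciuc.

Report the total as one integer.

#0=e has no predecessor
#1=c depends on [0:e]
#2=b depends on [1:c]
#3=c depends on [2:b]
#4=b depends on [3:c]
#5=u depends on [3:c]
#6=c depends on [4:b, 5:u]
#7=i depends on [4:b, 5:u]
#8=u depends on [6:c, 7:i]
#9=c depends on [8:u]
sources: [0:e]
N(rest) = Σ N(rest − s) over sources s of rest; N(one piece) = 1:
  size 1 → [9]=1
  size 2 → [8,9]=1
  size 3 → [6,8,9]=1  [7,8,9]=1
  size 4 → [6,7,8,9]=2
  size 5 → [4,6,7,8,9]=2  [5,6,7,8,9]=2
  size 6 → [4,5,6,7,8,9]=4
  size 7 → [3,4,5,6,7,8,9]=4
  size 8 → [2,3,4,5,6,7,8,9]=4
  first=0(e) contributes 4

4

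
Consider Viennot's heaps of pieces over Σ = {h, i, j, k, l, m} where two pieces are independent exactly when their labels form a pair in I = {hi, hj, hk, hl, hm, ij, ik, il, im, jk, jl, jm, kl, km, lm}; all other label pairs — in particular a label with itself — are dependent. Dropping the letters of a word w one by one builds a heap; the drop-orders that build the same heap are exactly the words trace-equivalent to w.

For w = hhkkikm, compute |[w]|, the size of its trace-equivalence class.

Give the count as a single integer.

420

drop 0:h onto floor
drop 1:h onto {0:h}
drop 2:k onto floor
drop 3:k onto {2:k}
drop 4:i onto floor
drop 5:k onto {3:k}
drop 6:m onto floor
ground layer = {0:h, 2:k, 4:i, 6:m}
drop-orders for the pieces not yet dropped (sum over which currently-grounded one goes next):
  1 to go: {1} 1  {4} 1  {5} 1  {6} 1
  2 to go: {0,1} 1  {1,4} 2  {1,5} 2  {1,6} 2  {3,5} 1  {4,5} 2  {4,6} 2  {5,6} 2
  3 to go: {0,1,4} 3  {0,1,5} 3  {0,1,6} 3  {1,3,5} 3  {1,4,5} 6  {1,4,6} 6  {1,5,6} 6  {2,3,5} 1  {3,4,5} 3  {3,5,6} 3  {4,5,6} 6
  4 to go: {0,1,3,5} 6  {0,1,4,5} 12  {0,1,4,6} 12  {0,1,5,6} 12  {1,2,3,5} 4  {1,3,4,5} 12  {1,3,5,6} 12  {1,4,5,6} 24  {2,3,4,5} 4  {2,3,5,6} 4  {3,4,5,6} 12
  5 to go: {0,1,2,3,5} 10  {0,1,3,4,5} 30  {0,1,3,5,6} 30  {0,1,4,5,6} 60  {1,2,3,4,5} 20  {1,2,3,5,6} 20  {1,3,4,5,6} 60  {2,3,4,5,6} 20
  if 0:h drops first: 120 orders
  if 2:k drops first: 180 orders
  if 4:i drops first: 60 orders
  if 6:m drops first: 60 orders
heap linearizations: 420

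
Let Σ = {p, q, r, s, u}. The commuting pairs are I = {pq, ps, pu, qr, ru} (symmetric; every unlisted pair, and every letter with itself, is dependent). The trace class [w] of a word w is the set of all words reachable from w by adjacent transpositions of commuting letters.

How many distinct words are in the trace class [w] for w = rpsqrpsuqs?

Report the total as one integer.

27

0(r) covers ∅
1(p) covers 0:r
2(s) covers 0:r
3(q) covers 2:s
4(r) covers 1:p, 2:s
5(p) covers 4:r
6(s) covers 3:q, 4:r
7(u) covers 6:s
8(q) covers 7:u
9(s) covers 8:q
floor of heap: 0:r
completions by unplaced set U, small U first (add the entries for U minus each lowest piece of U):
  |U|=1: {5}:1  {9}:1
  |U|=2: {5,9}:2  {8,9}:1
  |U|=3: {5,8,9}:3  {7,8,9}:1
  |U|=4: {5,7,8,9}:4  {6,7,8,9}:1
  |U|=5: {3,6,7,8,9}:1  {5,6,7,8,9}:5
  |U|=6: {3,5,6,7,8,9}:6  {4,5,6,7,8,9}:5
  |U|=7: {1,4,5,6,7,8,9}:5  {3,4,5,6,7,8,9}:11
  |U|=8: {1,3,4,5,6,7,8,9}:16  {2,3,4,5,6,7,8,9}:11
  start at 0(r): 27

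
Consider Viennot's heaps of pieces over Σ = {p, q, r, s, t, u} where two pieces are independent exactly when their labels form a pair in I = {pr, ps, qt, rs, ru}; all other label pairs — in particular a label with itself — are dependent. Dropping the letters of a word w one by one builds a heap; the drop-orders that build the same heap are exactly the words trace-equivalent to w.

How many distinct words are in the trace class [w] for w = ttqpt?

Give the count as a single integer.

3

drop 0:t onto floor
drop 1:t onto {0:t}
drop 2:q onto floor
drop 3:p onto {1:t, 2:q}
drop 4:t onto {3:p}
ground layer = {0:t, 2:q}
drop-orders for the pieces not yet dropped (sum over which currently-grounded one goes next):
  1 to go: {4} 1
  2 to go: {3,4} 1
  3 to go: {1,3,4} 1  {2,3,4} 1
  if 0:t drops first: 2 orders
  if 2:q drops first: 1 orders
heap linearizations: 3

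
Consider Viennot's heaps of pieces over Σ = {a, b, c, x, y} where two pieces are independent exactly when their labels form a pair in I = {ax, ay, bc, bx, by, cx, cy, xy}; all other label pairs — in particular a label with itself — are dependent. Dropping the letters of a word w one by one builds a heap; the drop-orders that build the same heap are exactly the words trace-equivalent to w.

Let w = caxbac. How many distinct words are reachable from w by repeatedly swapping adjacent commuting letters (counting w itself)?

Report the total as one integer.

6

drop 0:c onto floor
drop 1:a onto {0:c}
drop 2:x onto floor
drop 3:b onto {1:a}
drop 4:a onto {3:b}
drop 5:c onto {4:a}
ground layer = {0:c, 2:x}
drop-orders for the pieces not yet dropped (sum over which currently-grounded one goes next):
  1 to go: {2} 1  {5} 1
  2 to go: {2,5} 2  {4,5} 1
  3 to go: {2,4,5} 3  {3,4,5} 1
  4 to go: {1,3,4,5} 1  {2,3,4,5} 4
  if 0:c drops first: 5 orders
  if 2:x drops first: 1 orders
heap linearizations: 6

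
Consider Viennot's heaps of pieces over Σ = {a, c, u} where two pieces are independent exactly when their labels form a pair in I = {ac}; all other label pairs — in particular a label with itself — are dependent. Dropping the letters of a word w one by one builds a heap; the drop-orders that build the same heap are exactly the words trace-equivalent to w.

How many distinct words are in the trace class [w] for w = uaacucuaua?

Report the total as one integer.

0(u) covers ∅
1(a) covers 0:u
2(a) covers 1:a
3(c) covers 0:u
4(u) covers 2:a, 3:c
5(c) covers 4:u
6(u) covers 5:c
7(a) covers 6:u
8(u) covers 7:a
9(a) covers 8:u
floor of heap: 0:u
completions by unplaced set U, small U first (add the entries for U minus each lowest piece of U):
  |U|=1: {9}:1
  |U|=2: {8,9}:1
  |U|=3: {7,8,9}:1
  |U|=4: {6,7,8,9}:1
  |U|=5: {5,6,7,8,9}:1
  |U|=6: {4,5,6,7,8,9}:1
  |U|=7: {2,4,5,6,7,8,9}:1  {3,4,5,6,7,8,9}:1
  |U|=8: {1,2,4,5,6,7,8,9}:1  {2,3,4,5,6,7,8,9}:2
  start at 0(u): 3

3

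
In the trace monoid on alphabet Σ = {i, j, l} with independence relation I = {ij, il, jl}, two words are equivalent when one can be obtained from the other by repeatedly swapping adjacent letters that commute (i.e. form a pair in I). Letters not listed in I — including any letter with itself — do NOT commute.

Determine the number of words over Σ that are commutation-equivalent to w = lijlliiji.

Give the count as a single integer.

drop 0:l onto floor
drop 1:i onto floor
drop 2:j onto floor
drop 3:l onto {0:l}
drop 4:l onto {3:l}
drop 5:i onto {1:i}
drop 6:i onto {5:i}
drop 7:j onto {2:j}
drop 8:i onto {6:i}
ground layer = {0:l, 1:i, 2:j}
drop-orders for the pieces not yet dropped (sum over which currently-grounded one goes next):
  1 to go: {4} 1  {7} 1  {8} 1
  2 to go: {2,7} 1  {3,4} 1  {4,7} 2  {4,8} 2  {6,8} 1  {7,8} 2
  3 to go: {0,3,4} 1  {2,4,7} 3  {2,7,8} 3  {3,4,7} 3  {3,4,8} 3  {4,6,8} 3  {4,7,8} 6  {5,6,8} 1  {6,7,8} 3
  4 to go: {0,3,4,7} 4  {0,3,4,8} 4  {1,5,6,8} 1  {2,3,4,7} 6  {2,4,7,8} 12  {2,6,7,8} 6  {3,4,6,8} 6  {3,4,7,8} 12  {4,5,6,8} 4  {4,6,7,8} 12  {5,6,7,8} 4
  5 to go: {0,2,3,4,7} 10  {0,3,4,6,8} 10  {0,3,4,7,8} 20  {1,4,5,6,8} 5  {1,5,6,7,8} 5  {2,3,4,7,8} 30  {2,4,6,7,8} 30  {2,5,6,7,8} 10  {3,4,5,6,8} 10  {3,4,6,7,8} 30  {4,5,6,7,8} 20
  6 to go: {0,2,3,4,7,8} 60  {0,3,4,5,6,8} 20  {0,3,4,6,7,8} 60  {1,2,5,6,7,8} 15  {1,3,4,5,6,8} 15  {1,4,5,6,7,8} 30  {2,3,4,6,7,8} 90  {2,4,5,6,7,8} 60  {3,4,5,6,7,8} 60
  7 to go: {0,1,3,4,5,6,8} 35  {0,2,3,4,6,7,8} 210  {0,3,4,5,6,7,8} 140  {1,2,4,5,6,7,8} 105  {1,3,4,5,6,7,8} 105  {2,3,4,5,6,7,8} 210
  if 0:l drops first: 420 orders
  if 1:i drops first: 560 orders
  if 2:j drops first: 280 orders
heap linearizations: 1260

1260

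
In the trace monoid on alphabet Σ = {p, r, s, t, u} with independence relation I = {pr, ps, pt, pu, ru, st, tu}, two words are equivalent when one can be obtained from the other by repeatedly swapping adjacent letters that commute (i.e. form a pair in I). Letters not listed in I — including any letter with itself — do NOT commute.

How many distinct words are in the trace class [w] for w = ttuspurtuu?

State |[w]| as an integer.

1050

0(t) covers ∅
1(t) covers 0:t
2(u) covers ∅
3(s) covers 2:u
4(p) covers ∅
5(u) covers 3:s
6(r) covers 1:t, 3:s
7(t) covers 6:r
8(u) covers 5:u
9(u) covers 8:u
floor of heap: 0:t, 2:u, 4:p
completions by unplaced set U, small U first (add the entries for U minus each lowest piece of U):
  |U|=1: {4}:1  {7}:1  {9}:1
  |U|=2: {4,7}:2  {4,9}:2  {6,7}:1  {7,9}:2  {8,9}:1
  |U|=3: {1,6,7}:1  {4,6,7}:3  {4,7,9}:6  {4,8,9}:3  {5,8,9}:1  {6,7,9}:3  {7,8,9}:3
  |U|=4: {0,1,6,7}:1  {1,4,6,7}:4  {1,6,7,9}:4  {4,5,8,9}:4  {4,6,7,9}:12  {4,7,8,9}:12  {5,7,8,9}:4  {6,7,8,9}:6
  |U|=5: {0,1,4,6,7}:5  {0,1,6,7,9}:5  {1,4,6,7,9}:20  {1,6,7,8,9}:10  {4,5,7,8,9}:20  {4,6,7,8,9}:30  {5,6,7,8,9}:10
  |U|=6: {0,1,4,6,7,9}:30  {0,1,6,7,8,9}:15  {1,4,6,7,8,9}:60  {1,5,6,7,8,9}:20  {3,5,6,7,8,9}:10  {4,5,6,7,8,9}:60
  |U|=7: {0,1,4,6,7,8,9}:105  {0,1,5,6,7,8,9}:35  {1,3,5,6,7,8,9}:30  {1,4,5,6,7,8,9}:140  {2,3,5,6,7,8,9}:10  {3,4,5,6,7,8,9}:70
  |U|=8: {0,1,3,5,6,7,8,9}:65  {0,1,4,5,6,7,8,9}:280  {1,2,3,5,6,7,8,9}:40  {1,3,4,5,6,7,8,9}:240  {2,3,4,5,6,7,8,9}:80
  start at 0(t): 360
  start at 2(u): 585
  start at 4(p): 105
sum over floor = 1050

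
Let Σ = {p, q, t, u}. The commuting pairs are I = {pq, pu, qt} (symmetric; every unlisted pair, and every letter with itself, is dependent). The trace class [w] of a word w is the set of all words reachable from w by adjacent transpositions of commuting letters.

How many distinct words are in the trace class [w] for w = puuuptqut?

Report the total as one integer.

25

piece 0:p — minimal
piece 1:u — minimal
piece 2:u rests on {1:u}
piece 3:u rests on {2:u}
piece 4:p rests on {0:p}
piece 5:t rests on {3:u, 4:p}
piece 6:q rests on {3:u}
piece 7:u rests on {5:t, 6:q}
piece 8:t rests on {7:u}
minimal pieces: {0:p, 1:u}
ways to finish when only these pieces remain (= sum over removing one remaining piece with nothing left below it):
  1 left: {8}→1
  2 left: {7,8}→1
  3 left: {5,7,8}→1  {6,7,8}→1
  4 left: {4,5,7,8}→1  {5,6,7,8}→2
  5 left: {0,4,5,7,8}→1  {3,5,6,7,8}→2  {4,5,6,7,8}→3
  6 left: {0,4,5,6,7,8}→4  {2,3,5,6,7,8}→2  {3,4,5,6,7,8}→5
  7 left: {0,3,4,5,6,7,8}→9  {1,2,3,5,6,7,8}→2  {2,3,4,5,6,7,8}→7
  placing 0:p first → 9 extensions
  placing 1:u first → 16 extensions
total linear extensions = 25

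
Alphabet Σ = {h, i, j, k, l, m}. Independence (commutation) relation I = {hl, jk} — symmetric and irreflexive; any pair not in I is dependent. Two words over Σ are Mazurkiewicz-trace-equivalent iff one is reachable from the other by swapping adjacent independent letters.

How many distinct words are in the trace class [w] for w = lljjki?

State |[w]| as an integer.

#0=l has no predecessor
#1=l depends on [0:l]
#2=j depends on [1:l]
#3=j depends on [2:j]
#4=k depends on [1:l]
#5=i depends on [3:j, 4:k]
sources: [0:l]
N(rest) = Σ N(rest − s) over sources s of rest; N(one piece) = 1:
  size 1 → [5]=1
  size 2 → [3,5]=1  [4,5]=1
  size 3 → [2,3,5]=1  [3,4,5]=2
  size 4 → [2,3,4,5]=3
  first=0(l) contributes 3

3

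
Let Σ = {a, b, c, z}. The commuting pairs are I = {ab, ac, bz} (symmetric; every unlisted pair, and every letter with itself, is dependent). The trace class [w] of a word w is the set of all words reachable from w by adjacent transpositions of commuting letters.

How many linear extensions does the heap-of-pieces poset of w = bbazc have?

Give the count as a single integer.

drop 0:b onto floor
drop 1:b onto {0:b}
drop 2:a onto floor
drop 3:z onto {2:a}
drop 4:c onto {1:b, 3:z}
ground layer = {0:b, 2:a}
drop-orders for the pieces not yet dropped (sum over which currently-grounded one goes next):
  1 to go: {4} 1
  2 to go: {1,4} 1  {3,4} 1
  3 to go: {0,1,4} 1  {1,3,4} 2  {2,3,4} 1
  if 0:b drops first: 3 orders
  if 2:a drops first: 3 orders
heap linearizations: 6

6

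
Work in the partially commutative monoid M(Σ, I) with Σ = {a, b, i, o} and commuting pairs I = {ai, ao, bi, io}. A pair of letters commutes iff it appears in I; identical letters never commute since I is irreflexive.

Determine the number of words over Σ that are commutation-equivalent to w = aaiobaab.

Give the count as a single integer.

24

piece 0:a — minimal
piece 1:a rests on {0:a}
piece 2:i — minimal
piece 3:o — minimal
piece 4:b rests on {1:a, 3:o}
piece 5:a rests on {4:b}
piece 6:a rests on {5:a}
piece 7:b rests on {6:a}
minimal pieces: {0:a, 2:i, 3:o}
ways to finish when only these pieces remain (= sum over removing one remaining piece with nothing left below it):
  1 left: {2}→1  {7}→1
  2 left: {2,7}→2  {6,7}→1
  3 left: {2,6,7}→3  {5,6,7}→1
  4 left: {2,5,6,7}→4  {4,5,6,7}→1
  5 left: {1,4,5,6,7}→1  {2,4,5,6,7}→5  {3,4,5,6,7}→1
  6 left: {0,1,4,5,6,7}→1  {1,2,4,5,6,7}→6  {1,3,4,5,6,7}→2  {2,3,4,5,6,7}→6
  placing 0:a first → 14 extensions
  placing 2:i first → 3 extensions
  placing 3:o first → 7 extensions
total linear extensions = 24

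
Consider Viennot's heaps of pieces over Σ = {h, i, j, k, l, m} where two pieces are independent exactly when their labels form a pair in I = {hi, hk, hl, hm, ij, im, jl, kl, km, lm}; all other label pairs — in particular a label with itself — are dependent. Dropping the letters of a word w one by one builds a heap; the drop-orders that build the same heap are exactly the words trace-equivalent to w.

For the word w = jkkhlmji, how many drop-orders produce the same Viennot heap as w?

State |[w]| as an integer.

0(j) covers ∅
1(k) covers 0:j
2(k) covers 1:k
3(h) covers 0:j
4(l) covers ∅
5(m) covers 0:j
6(j) covers 2:k, 3:h, 5:m
7(i) covers 2:k, 4:l
floor of heap: 0:j, 4:l
completions by unplaced set U, small U first (add the entries for U minus each lowest piece of U):
  |U|=1: {6}:1  {7}:1
  |U|=2: {3,6}:1  {4,7}:1  {5,6}:1  {6,7}:2
  |U|=3: {2,6,7}:2  {3,5,6}:2  {3,6,7}:3  {4,6,7}:3  {5,6,7}:3
  |U|=4: {1,2,6,7}:2  {2,3,6,7}:5  {2,4,6,7}:5  {2,5,6,7}:5  {3,4,6,7}:6  {3,5,6,7}:8  {4,5,6,7}:6
  |U|=5: {1,2,3,6,7}:7  {1,2,4,6,7}:7  {1,2,5,6,7}:7  {2,3,4,6,7}:16  {2,3,5,6,7}:18  {2,4,5,6,7}:16  {3,4,5,6,7}:20
  |U|=6: {1,2,3,4,6,7}:30  {1,2,3,5,6,7}:32  {1,2,4,5,6,7}:30  {2,3,4,5,6,7}:70
  start at 0(j): 162
  start at 4(l): 32
sum over floor = 194

194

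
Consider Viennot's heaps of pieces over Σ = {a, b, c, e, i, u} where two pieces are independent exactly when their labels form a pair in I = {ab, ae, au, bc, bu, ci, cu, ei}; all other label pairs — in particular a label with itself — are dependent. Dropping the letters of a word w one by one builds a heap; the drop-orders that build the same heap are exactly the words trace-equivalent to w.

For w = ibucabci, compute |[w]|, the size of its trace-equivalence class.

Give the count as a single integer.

132

drop 0:i onto floor
drop 1:b onto {0:i}
drop 2:u onto {0:i}
drop 3:c onto floor
drop 4:a onto {0:i, 3:c}
drop 5:b onto {1:b}
drop 6:c onto {4:a}
drop 7:i onto {2:u, 4:a, 5:b}
ground layer = {0:i, 3:c}
drop-orders for the pieces not yet dropped (sum over which currently-grounded one goes next):
  1 to go: {6} 1  {7} 1
  2 to go: {2,7} 1  {5,7} 1  {6,7} 2
  3 to go: {1,5,7} 1  {2,5,7} 2  {2,6,7} 3  {4,6,7} 2  {5,6,7} 3
  4 to go: {1,2,5,7} 3  {1,5,6,7} 4  {2,4,6,7} 5  {2,5,6,7} 8  {3,4,6,7} 2  {4,5,6,7} 5
  5 to go: {1,2,5,6,7} 15  {1,4,5,6,7} 9  {2,3,4,6,7} 7  {2,4,5,6,7} 18  {3,4,5,6,7} 7
  6 to go: {1,2,4,5,6,7} 42  {1,3,4,5,6,7} 16  {2,3,4,5,6,7} 32
  if 0:i drops first: 90 orders
  if 3:c drops first: 42 orders
heap linearizations: 132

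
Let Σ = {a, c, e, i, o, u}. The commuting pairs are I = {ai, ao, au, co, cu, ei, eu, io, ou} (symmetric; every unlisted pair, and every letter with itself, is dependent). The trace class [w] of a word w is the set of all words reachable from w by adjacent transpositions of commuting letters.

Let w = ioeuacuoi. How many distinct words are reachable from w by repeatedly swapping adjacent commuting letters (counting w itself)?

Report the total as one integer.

196

drop 0:i onto floor
drop 1:o onto floor
drop 2:e onto {1:o}
drop 3:u onto {0:i}
drop 4:a onto {2:e}
drop 5:c onto {0:i, 4:a}
drop 6:u onto {3:u}
drop 7:o onto {2:e}
drop 8:i onto {5:c, 6:u}
ground layer = {0:i, 1:o}
drop-orders for the pieces not yet dropped (sum over which currently-grounded one goes next):
  1 to go: {7} 1  {8} 1
  2 to go: {5,8} 1  {6,8} 1  {7,8} 2
  3 to go: {3,6,8} 1  {4,5,8} 1  {5,6,8} 2  {5,7,8} 3  {6,7,8} 3
  4 to go: {3,5,6,8} 3  {3,6,7,8} 4  {4,5,6,8} 3  {4,5,7,8} 4  {5,6,7,8} 8
  5 to go: {0,3,5,6,8} 3  {2,4,5,7,8} 4  {3,4,5,6,8} 6  {3,5,6,7,8} 15  {4,5,6,7,8} 15
  6 to go: {0,3,4,5,6,8} 9  {0,3,5,6,7,8} 18  {1,2,4,5,7,8} 4  {2,4,5,6,7,8} 19  {3,4,5,6,7,8} 36
  7 to go: {0,3,4,5,6,7,8} 63  {1,2,4,5,6,7,8} 23  {2,3,4,5,6,7,8} 55
  if 0:i drops first: 78 orders
  if 1:o drops first: 118 orders
heap linearizations: 196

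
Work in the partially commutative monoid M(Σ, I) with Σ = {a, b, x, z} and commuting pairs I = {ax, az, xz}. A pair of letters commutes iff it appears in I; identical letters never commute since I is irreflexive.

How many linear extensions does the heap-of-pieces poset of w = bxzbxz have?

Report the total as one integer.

4

drop 0:b onto floor
drop 1:x onto {0:b}
drop 2:z onto {0:b}
drop 3:b onto {1:x, 2:z}
drop 4:x onto {3:b}
drop 5:z onto {3:b}
ground layer = {0:b}
drop-orders for the pieces not yet dropped (sum over which currently-grounded one goes next):
  1 to go: {4} 1  {5} 1
  2 to go: {4,5} 2
  3 to go: {3,4,5} 2
  4 to go: {1,3,4,5} 2  {2,3,4,5} 2
  if 0:b drops first: 4 orders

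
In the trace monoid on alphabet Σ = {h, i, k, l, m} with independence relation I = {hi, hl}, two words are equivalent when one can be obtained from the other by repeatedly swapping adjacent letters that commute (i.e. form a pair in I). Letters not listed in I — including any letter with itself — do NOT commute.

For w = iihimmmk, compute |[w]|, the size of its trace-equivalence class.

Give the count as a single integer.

0(i) covers ∅
1(i) covers 0:i
2(h) covers ∅
3(i) covers 1:i
4(m) covers 2:h, 3:i
5(m) covers 4:m
6(m) covers 5:m
7(k) covers 6:m
floor of heap: 0:i, 2:h
completions by unplaced set U, small U first (add the entries for U minus each lowest piece of U):
  |U|=1: {7}:1
  |U|=2: {6,7}:1
  |U|=3: {5,6,7}:1
  |U|=4: {4,5,6,7}:1
  |U|=5: {2,4,5,6,7}:1  {3,4,5,6,7}:1
  |U|=6: {1,3,4,5,6,7}:1  {2,3,4,5,6,7}:2
  start at 0(i): 3
  start at 2(h): 1
sum over floor = 4

4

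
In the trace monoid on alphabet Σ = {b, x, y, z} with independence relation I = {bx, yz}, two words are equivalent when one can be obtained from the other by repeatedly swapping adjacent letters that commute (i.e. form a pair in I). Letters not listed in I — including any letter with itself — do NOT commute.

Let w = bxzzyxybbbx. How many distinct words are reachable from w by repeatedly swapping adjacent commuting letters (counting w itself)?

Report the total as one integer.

drop 0:b onto floor
drop 1:x onto floor
drop 2:z onto {0:b, 1:x}
drop 3:z onto {2:z}
drop 4:y onto {0:b, 1:x}
drop 5:x onto {3:z, 4:y}
drop 6:y onto {5:x}
drop 7:b onto {6:y}
drop 8:b onto {7:b}
drop 9:b onto {8:b}
drop 10:x onto {6:y}
ground layer = {0:b, 1:x}
drop-orders for the pieces not yet dropped (sum over which currently-grounded one goes next):
  1 to go: {9} 1  {10} 1
  2 to go: {8,9} 1  {9,10} 2
  3 to go: {7,8,9} 1  {8,9,10} 3
  4 to go: {7,8,9,10} 4
  5 to go: {6,7,8,9,10} 4
  6 to go: {5,6,7,8,9,10} 4
  7 to go: {3,5,6,7,8,9,10} 4  {4,5,6,7,8,9,10} 4
  8 to go: {2,3,5,6,7,8,9,10} 4  {3,4,5,6,7,8,9,10} 8
  9 to go: {2,3,4,5,6,7,8,9,10} 12
  if 0:b drops first: 12 orders
  if 1:x drops first: 12 orders
heap linearizations: 24

24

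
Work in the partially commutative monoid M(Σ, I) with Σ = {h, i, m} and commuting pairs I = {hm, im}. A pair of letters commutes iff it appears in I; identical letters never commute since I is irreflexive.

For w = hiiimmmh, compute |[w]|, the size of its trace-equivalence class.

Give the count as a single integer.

56

piece 0:h — minimal
piece 1:i rests on {0:h}
piece 2:i rests on {1:i}
piece 3:i rests on {2:i}
piece 4:m — minimal
piece 5:m rests on {4:m}
piece 6:m rests on {5:m}
piece 7:h rests on {3:i}
minimal pieces: {0:h, 4:m}
ways to finish when only these pieces remain (= sum over removing one remaining piece with nothing left below it):
  1 left: {6}→1  {7}→1
  2 left: {3,7}→1  {5,6}→1  {6,7}→2
  3 left: {2,3,7}→1  {3,6,7}→3  {4,5,6}→1  {5,6,7}→3
  4 left: {1,2,3,7}→1  {2,3,6,7}→4  {3,5,6,7}→6  {4,5,6,7}→4
  5 left: {0,1,2,3,7}→1  {1,2,3,6,7}→5  {2,3,5,6,7}→10  {3,4,5,6,7}→10
  6 left: {0,1,2,3,6,7}→6  {1,2,3,5,6,7}→15  {2,3,4,5,6,7}→20
  placing 0:h first → 35 extensions
  placing 4:m first → 21 extensions
total linear extensions = 56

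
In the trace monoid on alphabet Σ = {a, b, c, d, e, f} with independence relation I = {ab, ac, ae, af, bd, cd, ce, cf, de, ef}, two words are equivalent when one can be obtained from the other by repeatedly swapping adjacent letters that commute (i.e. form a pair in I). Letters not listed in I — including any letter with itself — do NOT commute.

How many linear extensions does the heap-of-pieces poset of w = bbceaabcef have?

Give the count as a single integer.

piece 0:b — minimal
piece 1:b rests on {0:b}
piece 2:c rests on {1:b}
piece 3:e rests on {1:b}
piece 4:a — minimal
piece 5:a rests on {4:a}
piece 6:b rests on {2:c, 3:e}
piece 7:c rests on {6:b}
piece 8:e rests on {6:b}
piece 9:f rests on {6:b}
minimal pieces: {0:b, 4:a}
ways to finish when only these pieces remain (= sum over removing one remaining piece with nothing left below it):
  1 left: {5}→1  {7}→1  {8}→1  {9}→1
  2 left: {4,5}→1  {5,7}→2  {5,8}→2  {5,9}→2  {7,8}→2  {7,9}→2  {8,9}→2
  3 left: {4,5,7}→3  {4,5,8}→3  {4,5,9}→3  {5,7,8}→6  {5,7,9}→6  {5,8,9}→6  {7,8,9}→6
  4 left: {4,5,7,8}→12  {4,5,7,9}→12  {4,5,8,9}→12  {5,7,8,9}→24  {6,7,8,9}→6
  5 left: {2,6,7,8,9}→6  {3,6,7,8,9}→6  {4,5,7,8,9}→60  {5,6,7,8,9}→30
  6 left: {2,3,6,7,8,9}→12  {2,5,6,7,8,9}→36  {3,5,6,7,8,9}→36  {4,5,6,7,8,9}→90
  7 left: {1,2,3,6,7,8,9}→12  {2,3,5,6,7,8,9}→84  {2,4,5,6,7,8,9}→126  {3,4,5,6,7,8,9}→126
  8 left: {0,1,2,3,6,7,8,9}→12  {1,2,3,5,6,7,8,9}→96  {2,3,4,5,6,7,8,9}→336
  placing 0:b first → 432 extensions
  placing 4:a first → 108 extensions
total linear extensions = 540

540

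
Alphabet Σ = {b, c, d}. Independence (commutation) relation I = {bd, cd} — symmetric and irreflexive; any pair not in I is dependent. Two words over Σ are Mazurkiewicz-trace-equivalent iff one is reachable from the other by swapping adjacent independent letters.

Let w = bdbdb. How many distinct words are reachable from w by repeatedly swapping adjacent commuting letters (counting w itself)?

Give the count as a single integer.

10

piece 0:b — minimal
piece 1:d — minimal
piece 2:b rests on {0:b}
piece 3:d rests on {1:d}
piece 4:b rests on {2:b}
minimal pieces: {0:b, 1:d}
ways to finish when only these pieces remain (= sum over removing one remaining piece with nothing left below it):
  1 left: {3}→1  {4}→1
  2 left: {1,3}→1  {2,4}→1  {3,4}→2
  3 left: {0,2,4}→1  {1,3,4}→3  {2,3,4}→3
  placing 0:b first → 6 extensions
  placing 1:d first → 4 extensions
total linear extensions = 10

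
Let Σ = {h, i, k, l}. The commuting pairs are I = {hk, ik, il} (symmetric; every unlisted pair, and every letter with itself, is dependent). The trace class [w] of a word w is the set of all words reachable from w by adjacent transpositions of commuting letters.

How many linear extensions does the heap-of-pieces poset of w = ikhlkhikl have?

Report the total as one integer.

piece 0:i — minimal
piece 1:k — minimal
piece 2:h rests on {0:i}
piece 3:l rests on {1:k, 2:h}
piece 4:k rests on {3:l}
piece 5:h rests on {3:l}
piece 6:i rests on {5:h}
piece 7:k rests on {4:k}
piece 8:l rests on {5:h, 7:k}
minimal pieces: {0:i, 1:k}
ways to finish when only these pieces remain (= sum over removing one remaining piece with nothing left below it):
  1 left: {6}→1  {8}→1
  2 left: {6,8}→2  {7,8}→1
  3 left: {4,7,8}→1  {5,6,8}→2  {6,7,8}→3
  4 left: {4,6,7,8}→4  {5,6,7,8}→5
  5 left: {4,5,6,7,8}→9
  6 left: {3,4,5,6,7,8}→9
  7 left: {1,3,4,5,6,7,8}→9  {2,3,4,5,6,7,8}→9
  placing 0:i first → 18 extensions
  placing 1:k first → 9 extensions
total linear extensions = 27

27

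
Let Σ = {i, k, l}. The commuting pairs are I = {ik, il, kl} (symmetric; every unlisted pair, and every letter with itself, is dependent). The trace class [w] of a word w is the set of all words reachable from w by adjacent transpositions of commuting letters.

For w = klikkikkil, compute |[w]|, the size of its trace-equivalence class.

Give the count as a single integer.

2520

0(k) covers ∅
1(l) covers ∅
2(i) covers ∅
3(k) covers 0:k
4(k) covers 3:k
5(i) covers 2:i
6(k) covers 4:k
7(k) covers 6:k
8(i) covers 5:i
9(l) covers 1:l
floor of heap: 0:k, 1:l, 2:i
completions by unplaced set U, small U first (add the entries for U minus each lowest piece of U):
  |U|=1: {7}:1  {8}:1  {9}:1
  |U|=2: {1,9}:1  {5,8}:1  {6,7}:1  {7,8}:2  {7,9}:2  {8,9}:2
  |U|=3: {1,7,9}:3  {1,8,9}:3  {2,5,8}:1  {4,6,7}:1  {5,7,8}:3  {5,8,9}:3  {6,7,8}:3  {6,7,9}:3  {7,8,9}:6
  |U|=4: {1,5,8,9}:6  {1,6,7,9}:6  {1,7,8,9}:12  {2,5,7,8}:4  {2,5,8,9}:4  {3,4,6,7}:1  {4,6,7,8}:4  {4,6,7,9}:4  {5,6,7,8}:6  {5,7,8,9}:12  {6,7,8,9}:12
  |U|=5: {0,3,4,6,7}:1  {1,2,5,8,9}:10  {1,4,6,7,9}:10  {1,5,7,8,9}:30  {1,6,7,8,9}:30  {2,5,6,7,8}:10  {2,5,7,8,9}:20  {3,4,6,7,8}:5  {3,4,6,7,9}:5  {4,5,6,7,8}:10  {4,6,7,8,9}:20  {5,6,7,8,9}:30
  |U|=6: {0,3,4,6,7,8}:6  {0,3,4,6,7,9}:6  {1,2,5,7,8,9}:60  {1,3,4,6,7,9}:15  {1,4,6,7,8,9}:60  {1,5,6,7,8,9}:90  {2,4,5,6,7,8}:20  {2,5,6,7,8,9}:60  {3,4,5,6,7,8}:15  {3,4,6,7,8,9}:30  {4,5,6,7,8,9}:60
  |U|=7: {0,1,3,4,6,7,9}:21  {0,3,4,5,6,7,8}:21  {0,3,4,6,7,8,9}:42  {1,2,5,6,7,8,9}:210  {1,3,4,6,7,8,9}:105  {1,4,5,6,7,8,9}:210  {2,3,4,5,6,7,8}:35  {2,4,5,6,7,8,9}:140  {3,4,5,6,7,8,9}:105
  |U|=8: {0,1,3,4,6,7,8,9}:168  {0,2,3,4,5,6,7,8}:56  {0,3,4,5,6,7,8,9}:168  {1,2,4,5,6,7,8,9}:560  {1,3,4,5,6,7,8,9}:420  {2,3,4,5,6,7,8,9}:280
  start at 0(k): 1260
  start at 1(l): 504
  start at 2(i): 756
sum over floor = 2520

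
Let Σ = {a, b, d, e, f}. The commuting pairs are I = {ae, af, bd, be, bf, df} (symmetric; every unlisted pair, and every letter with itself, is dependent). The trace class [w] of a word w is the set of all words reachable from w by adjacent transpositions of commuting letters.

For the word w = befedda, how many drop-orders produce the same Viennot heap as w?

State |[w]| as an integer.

#0=b has no predecessor
#1=e has no predecessor
#2=f depends on [1:e]
#3=e depends on [2:f]
#4=d depends on [3:e]
#5=d depends on [4:d]
#6=a depends on [0:b, 5:d]
sources: [0:b, 1:e]
N(rest) = Σ N(rest − s) over sources s of rest; N(one piece) = 1:
  size 1 → [6]=1
  size 2 → [0,6]=1  [5,6]=1
  size 3 → [0,5,6]=2  [4,5,6]=1
  size 4 → [0,4,5,6]=3  [3,4,5,6]=1
  size 5 → [0,3,4,5,6]=4  [2,3,4,5,6]=1
  first=0(b) contributes 1
  first=1(e) contributes 5
|[w]| = 6

6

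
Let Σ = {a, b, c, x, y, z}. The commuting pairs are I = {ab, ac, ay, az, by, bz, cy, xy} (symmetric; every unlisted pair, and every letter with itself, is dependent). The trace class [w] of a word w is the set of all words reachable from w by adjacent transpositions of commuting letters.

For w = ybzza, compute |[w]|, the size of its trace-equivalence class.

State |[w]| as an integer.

20

drop 0:y onto floor
drop 1:b onto floor
drop 2:z onto {0:y}
drop 3:z onto {2:z}
drop 4:a onto floor
ground layer = {0:y, 1:b, 4:a}
drop-orders for the pieces not yet dropped (sum over which currently-grounded one goes next):
  1 to go: {1} 1  {3} 1  {4} 1
  2 to go: {1,3} 2  {1,4} 2  {2,3} 1  {3,4} 2
  3 to go: {0,2,3} 1  {1,2,3} 3  {1,3,4} 6  {2,3,4} 3
  if 0:y drops first: 12 orders
  if 1:b drops first: 4 orders
  if 4:a drops first: 4 orders
heap linearizations: 20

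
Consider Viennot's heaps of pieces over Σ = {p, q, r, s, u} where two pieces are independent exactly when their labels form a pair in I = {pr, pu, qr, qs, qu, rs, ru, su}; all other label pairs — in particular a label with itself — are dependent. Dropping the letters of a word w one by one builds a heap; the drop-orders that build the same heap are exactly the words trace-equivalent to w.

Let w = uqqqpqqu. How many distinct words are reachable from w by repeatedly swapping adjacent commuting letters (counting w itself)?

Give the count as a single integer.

piece 0:u — minimal
piece 1:q — minimal
piece 2:q rests on {1:q}
piece 3:q rests on {2:q}
piece 4:p rests on {3:q}
piece 5:q rests on {4:p}
piece 6:q rests on {5:q}
piece 7:u rests on {0:u}
minimal pieces: {0:u, 1:q}
ways to finish when only these pieces remain (= sum over removing one remaining piece with nothing left below it):
  1 left: {6}→1  {7}→1
  2 left: {0,7}→1  {5,6}→1  {6,7}→2
  3 left: {0,6,7}→3  {4,5,6}→1  {5,6,7}→3
  4 left: {0,5,6,7}→6  {3,4,5,6}→1  {4,5,6,7}→4
  5 left: {0,4,5,6,7}→10  {2,3,4,5,6}→1  {3,4,5,6,7}→5
  6 left: {0,3,4,5,6,7}→15  {1,2,3,4,5,6}→1  {2,3,4,5,6,7}→6
  placing 0:u first → 7 extensions
  placing 1:q first → 21 extensions
total linear extensions = 28

28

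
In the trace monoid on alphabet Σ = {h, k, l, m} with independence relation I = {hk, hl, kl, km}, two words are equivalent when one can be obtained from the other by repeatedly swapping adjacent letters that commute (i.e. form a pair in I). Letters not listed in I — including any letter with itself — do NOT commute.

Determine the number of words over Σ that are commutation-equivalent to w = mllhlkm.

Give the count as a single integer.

#0=m has no predecessor
#1=l depends on [0:m]
#2=l depends on [1:l]
#3=h depends on [0:m]
#4=l depends on [2:l]
#5=k has no predecessor
#6=m depends on [3:h, 4:l]
sources: [0:m, 5:k]
N(rest) = Σ N(rest − s) over sources s of rest; N(one piece) = 1:
  size 1 → [5]=1  [6]=1
  size 2 → [3,6]=1  [4,6]=1  [5,6]=2
  size 3 → [2,4,6]=1  [3,4,6]=2  [3,5,6]=3  [4,5,6]=3
  size 4 → [1,2,4,6]=1  [2,3,4,6]=3  [2,4,5,6]=4  [3,4,5,6]=8
  size 5 → [1,2,3,4,6]=4  [1,2,4,5,6]=5  [2,3,4,5,6]=15
  first=0(m) contributes 24
  first=5(k) contributes 4
|[w]| = 28

28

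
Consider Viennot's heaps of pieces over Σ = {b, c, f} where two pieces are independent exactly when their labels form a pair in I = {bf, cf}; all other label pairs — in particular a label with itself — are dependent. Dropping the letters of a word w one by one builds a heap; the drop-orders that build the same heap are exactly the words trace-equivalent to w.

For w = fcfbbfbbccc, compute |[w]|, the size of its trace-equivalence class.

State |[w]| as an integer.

165

0(f) covers ∅
1(c) covers ∅
2(f) covers 0:f
3(b) covers 1:c
4(b) covers 3:b
5(f) covers 2:f
6(b) covers 4:b
7(b) covers 6:b
8(c) covers 7:b
9(c) covers 8:c
10(c) covers 9:c
floor of heap: 0:f, 1:c
completions by unplaced set U, small U first (add the entries for U minus each lowest piece of U):
  |U|=1: {5}:1  {10}:1
  |U|=2: {2,5}:1  {5,10}:2  {9,10}:1
  |U|=3: {0,2,5}:1  {2,5,10}:3  {5,9,10}:3  {8,9,10}:1
  |U|=4: {0,2,5,10}:4  {2,5,9,10}:6  {5,8,9,10}:4  {7,8,9,10}:1
  |U|=5: {0,2,5,9,10}:10  {2,5,8,9,10}:10  {5,7,8,9,10}:5  {6,7,8,9,10}:1
  |U|=6: {0,2,5,8,9,10}:20  {2,5,7,8,9,10}:15  {4,6,7,8,9,10}:1  {5,6,7,8,9,10}:6
  |U|=7: {0,2,5,7,8,9,10}:35  {2,5,6,7,8,9,10}:21  {3,4,6,7,8,9,10}:1  {4,5,6,7,8,9,10}:7
  |U|=8: {0,2,5,6,7,8,9,10}:56  {1,3,4,6,7,8,9,10}:1  {2,4,5,6,7,8,9,10}:28  {3,4,5,6,7,8,9,10}:8
  |U|=9: {0,2,4,5,6,7,8,9,10}:84  {1,3,4,5,6,7,8,9,10}:9  {2,3,4,5,6,7,8,9,10}:36
  start at 0(f): 45
  start at 1(c): 120
sum over floor = 165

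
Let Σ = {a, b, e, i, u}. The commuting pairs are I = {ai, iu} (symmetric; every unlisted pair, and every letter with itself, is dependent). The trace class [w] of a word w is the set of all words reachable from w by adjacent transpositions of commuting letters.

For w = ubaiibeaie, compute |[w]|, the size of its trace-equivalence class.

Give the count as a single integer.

6

0(u) covers ∅
1(b) covers 0:u
2(a) covers 1:b
3(i) covers 1:b
4(i) covers 3:i
5(b) covers 2:a, 4:i
6(e) covers 5:b
7(a) covers 6:e
8(i) covers 6:e
9(e) covers 7:a, 8:i
floor of heap: 0:u
completions by unplaced set U, small U first (add the entries for U minus each lowest piece of U):
  |U|=1: {9}:1
  |U|=2: {7,9}:1  {8,9}:1
  |U|=3: {7,8,9}:2
  |U|=4: {6,7,8,9}:2
  |U|=5: {5,6,7,8,9}:2
  |U|=6: {2,5,6,7,8,9}:2  {4,5,6,7,8,9}:2
  |U|=7: {2,4,5,6,7,8,9}:4  {3,4,5,6,7,8,9}:2
  |U|=8: {2,3,4,5,6,7,8,9}:6
  start at 0(u): 6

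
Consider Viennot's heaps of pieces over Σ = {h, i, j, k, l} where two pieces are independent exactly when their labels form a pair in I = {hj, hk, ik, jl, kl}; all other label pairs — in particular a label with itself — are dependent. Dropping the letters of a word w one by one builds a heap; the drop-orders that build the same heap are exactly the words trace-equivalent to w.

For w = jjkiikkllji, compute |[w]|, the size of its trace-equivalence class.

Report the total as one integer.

65

#0=j has no predecessor
#1=j depends on [0:j]
#2=k depends on [1:j]
#3=i depends on [1:j]
#4=i depends on [3:i]
#5=k depends on [2:k]
#6=k depends on [5:k]
#7=l depends on [4:i]
#8=l depends on [7:l]
#9=j depends on [4:i, 6:k]
#10=i depends on [8:l, 9:j]
sources: [0:j]
N(rest) = Σ N(rest − s) over sources s of rest; N(one piece) = 1:
  size 1 → [10]=1
  size 2 → [8,10]=1  [9,10]=1
  size 3 → [6,9,10]=1  [7,8,10]=1  [8,9,10]=2
  size 4 → [5,6,9,10]=1  [6,8,9,10]=3  [7,8,9,10]=3
  size 5 → [2,5,6,9,10]=1  [4,7,8,9,10]=3  [5,6,8,9,10]=4  [6,7,8,9,10]=6
  size 6 → [2,5,6,8,9,10]=5  [3,4,7,8,9,10]=3  [4,6,7,8,9,10]=9  [5,6,7,8,9,10]=10
  size 7 → [2,5,6,7,8,9,10]=15  [3,4,6,7,8,9,10]=12  [4,5,6,7,8,9,10]=19
  size 8 → [2,4,5,6,7,8,9,10]=34  [3,4,5,6,7,8,9,10]=31
  size 9 → [2,3,4,5,6,7,8,9,10]=65
  first=0(j) contributes 65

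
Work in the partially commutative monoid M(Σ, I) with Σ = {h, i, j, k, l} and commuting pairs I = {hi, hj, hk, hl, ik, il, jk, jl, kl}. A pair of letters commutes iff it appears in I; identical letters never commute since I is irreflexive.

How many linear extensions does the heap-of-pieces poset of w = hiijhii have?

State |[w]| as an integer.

drop 0:h onto floor
drop 1:i onto floor
drop 2:i onto {1:i}
drop 3:j onto {2:i}
drop 4:h onto {0:h}
drop 5:i onto {3:j}
drop 6:i onto {5:i}
ground layer = {0:h, 1:i}
drop-orders for the pieces not yet dropped (sum over which currently-grounded one goes next):
  1 to go: {4} 1  {6} 1
  2 to go: {0,4} 1  {4,6} 2  {5,6} 1
  3 to go: {0,4,6} 3  {3,5,6} 1  {4,5,6} 3
  4 to go: {0,4,5,6} 6  {2,3,5,6} 1  {3,4,5,6} 4
  5 to go: {0,3,4,5,6} 10  {1,2,3,5,6} 1  {2,3,4,5,6} 5
  if 0:h drops first: 6 orders
  if 1:i drops first: 15 orders
heap linearizations: 21

21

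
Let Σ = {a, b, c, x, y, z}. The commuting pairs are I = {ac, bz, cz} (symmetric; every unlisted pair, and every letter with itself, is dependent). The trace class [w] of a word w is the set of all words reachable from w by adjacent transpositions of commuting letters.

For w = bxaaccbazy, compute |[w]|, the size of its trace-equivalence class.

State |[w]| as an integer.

6

0(b) covers ∅
1(x) covers 0:b
2(a) covers 1:x
3(a) covers 2:a
4(c) covers 1:x
5(c) covers 4:c
6(b) covers 3:a, 5:c
7(a) covers 6:b
8(z) covers 7:a
9(y) covers 8:z
floor of heap: 0:b
completions by unplaced set U, small U first (add the entries for U minus each lowest piece of U):
  |U|=1: {9}:1
  |U|=2: {8,9}:1
  |U|=3: {7,8,9}:1
  |U|=4: {6,7,8,9}:1
  |U|=5: {3,6,7,8,9}:1  {5,6,7,8,9}:1
  |U|=6: {2,3,6,7,8,9}:1  {3,5,6,7,8,9}:2  {4,5,6,7,8,9}:1
  |U|=7: {2,3,5,6,7,8,9}:3  {3,4,5,6,7,8,9}:3
  |U|=8: {2,3,4,5,6,7,8,9}:6
  start at 0(b): 6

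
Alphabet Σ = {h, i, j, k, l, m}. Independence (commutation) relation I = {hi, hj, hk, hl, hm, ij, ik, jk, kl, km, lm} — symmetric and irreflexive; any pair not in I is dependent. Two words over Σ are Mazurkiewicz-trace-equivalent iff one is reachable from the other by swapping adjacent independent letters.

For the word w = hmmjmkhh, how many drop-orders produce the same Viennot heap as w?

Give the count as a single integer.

280

0(h) covers ∅
1(m) covers ∅
2(m) covers 1:m
3(j) covers 2:m
4(m) covers 3:j
5(k) covers ∅
6(h) covers 0:h
7(h) covers 6:h
floor of heap: 0:h, 1:m, 5:k
completions by unplaced set U, small U first (add the entries for U minus each lowest piece of U):
  |U|=1: {4}:1  {5}:1  {7}:1
  |U|=2: {3,4}:1  {4,5}:2  {4,7}:2  {5,7}:2  {6,7}:1
  |U|=3: {0,6,7}:1  {2,3,4}:1  {3,4,5}:3  {3,4,7}:3  {4,5,7}:6  {4,6,7}:3  {5,6,7}:3
  |U|=4: {0,4,6,7}:4  {0,5,6,7}:4  {1,2,3,4}:1  {2,3,4,5}:4  {2,3,4,7}:4  {3,4,5,7}:12  {3,4,6,7}:6  {4,5,6,7}:12
  |U|=5: {0,3,4,6,7}:10  {0,4,5,6,7}:20  {1,2,3,4,5}:5  {1,2,3,4,7}:5  {2,3,4,5,7}:20  {2,3,4,6,7}:10  {3,4,5,6,7}:30
  |U|=6: {0,2,3,4,6,7}:20  {0,3,4,5,6,7}:60  {1,2,3,4,5,7}:30  {1,2,3,4,6,7}:15  {2,3,4,5,6,7}:60
  start at 0(h): 105
  start at 1(m): 140
  start at 5(k): 35
sum over floor = 280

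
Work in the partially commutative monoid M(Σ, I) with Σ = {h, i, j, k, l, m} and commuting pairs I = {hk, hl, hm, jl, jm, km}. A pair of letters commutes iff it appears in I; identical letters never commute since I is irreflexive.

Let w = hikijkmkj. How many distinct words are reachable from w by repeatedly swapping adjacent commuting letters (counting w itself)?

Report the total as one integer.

0(h) covers ∅
1(i) covers 0:h
2(k) covers 1:i
3(i) covers 2:k
4(j) covers 3:i
5(k) covers 4:j
6(m) covers 3:i
7(k) covers 5:k
8(j) covers 7:k
floor of heap: 0:h
completions by unplaced set U, small U first (add the entries for U minus each lowest piece of U):
  |U|=1: {6}:1  {8}:1
  |U|=2: {6,8}:2  {7,8}:1
  |U|=3: {5,7,8}:1  {6,7,8}:3
  |U|=4: {4,5,7,8}:1  {5,6,7,8}:4
  |U|=5: {4,5,6,7,8}:5
  |U|=6: {3,4,5,6,7,8}:5
  |U|=7: {2,3,4,5,6,7,8}:5
  start at 0(h): 5

5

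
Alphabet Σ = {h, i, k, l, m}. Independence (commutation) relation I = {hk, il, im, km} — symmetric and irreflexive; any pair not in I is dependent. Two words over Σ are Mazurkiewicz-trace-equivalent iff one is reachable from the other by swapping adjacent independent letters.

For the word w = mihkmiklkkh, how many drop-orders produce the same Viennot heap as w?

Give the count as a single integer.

51

#0=m has no predecessor
#1=i has no predecessor
#2=h depends on [0:m, 1:i]
#3=k depends on [1:i]
#4=m depends on [2:h]
#5=i depends on [2:h, 3:k]
#6=k depends on [5:i]
#7=l depends on [4:m, 6:k]
#8=k depends on [7:l]
#9=k depends on [8:k]
#10=h depends on [7:l]
sources: [0:m, 1:i]
N(rest) = Σ N(rest − s) over sources s of rest; N(one piece) = 1:
  size 1 → [9]=1  [10]=1
  size 2 → [8,9]=1  [9,10]=2
  size 3 → [8,9,10]=3
  size 4 → [7,8,9,10]=3
  size 5 → [4,7,8,9,10]=3  [6,7,8,9,10]=3
  size 6 → [4,6,7,8,9,10]=6  [5,6,7,8,9,10]=3
  size 7 → [3,5,6,7,8,9,10]=3  [4,5,6,7,8,9,10]=9
  size 8 → [2,4,5,6,7,8,9,10]=9  [3,4,5,6,7,8,9,10]=12
  size 9 → [0,2,4,5,6,7,8,9,10]=9  [2,3,4,5,6,7,8,9,10]=21
  first=0(m) contributes 21
  first=1(i) contributes 30
|[w]| = 51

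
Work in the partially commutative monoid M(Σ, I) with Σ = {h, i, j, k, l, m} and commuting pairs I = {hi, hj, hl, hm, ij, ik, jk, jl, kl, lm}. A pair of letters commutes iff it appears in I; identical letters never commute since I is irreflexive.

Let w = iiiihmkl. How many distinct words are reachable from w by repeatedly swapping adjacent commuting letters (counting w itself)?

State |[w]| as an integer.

20

drop 0:i onto floor
drop 1:i onto {0:i}
drop 2:i onto {1:i}
drop 3:i onto {2:i}
drop 4:h onto floor
drop 5:m onto {3:i}
drop 6:k onto {4:h, 5:m}
drop 7:l onto {3:i}
ground layer = {0:i, 4:h}
drop-orders for the pieces not yet dropped (sum over which currently-grounded one goes next):
  1 to go: {6} 1  {7} 1
  2 to go: {4,6} 1  {5,6} 1  {6,7} 2
  3 to go: {4,5,6} 2  {4,6,7} 3  {5,6,7} 3
  4 to go: {3,5,6,7} 3  {4,5,6,7} 8
  5 to go: {2,3,5,6,7} 3  {3,4,5,6,7} 11
  6 to go: {1,2,3,5,6,7} 3  {2,3,4,5,6,7} 14
  if 0:i drops first: 17 orders
  if 4:h drops first: 3 orders
heap linearizations: 20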